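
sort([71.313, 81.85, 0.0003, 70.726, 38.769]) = [0.0003, 38.769, 70.726, 71.313, 81.85]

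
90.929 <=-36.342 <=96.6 False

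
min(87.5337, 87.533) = 87.533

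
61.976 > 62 False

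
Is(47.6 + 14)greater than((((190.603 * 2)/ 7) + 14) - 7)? Yes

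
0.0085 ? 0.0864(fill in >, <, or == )<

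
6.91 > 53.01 False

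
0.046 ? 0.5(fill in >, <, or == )<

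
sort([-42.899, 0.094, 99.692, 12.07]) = [-42.899, 0.094, 12.07, 99.692]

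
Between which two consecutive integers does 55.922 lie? 55 and 56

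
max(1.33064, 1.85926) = 1.85926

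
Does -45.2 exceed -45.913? Yes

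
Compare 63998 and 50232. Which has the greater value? 63998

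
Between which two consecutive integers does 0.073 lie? 0 and 1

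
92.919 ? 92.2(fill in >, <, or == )>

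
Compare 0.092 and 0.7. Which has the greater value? 0.7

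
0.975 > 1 False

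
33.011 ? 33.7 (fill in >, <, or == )<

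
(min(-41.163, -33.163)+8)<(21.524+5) True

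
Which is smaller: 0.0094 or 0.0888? 0.0094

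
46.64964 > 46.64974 False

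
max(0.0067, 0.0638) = 0.0638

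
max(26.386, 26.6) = 26.6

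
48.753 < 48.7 False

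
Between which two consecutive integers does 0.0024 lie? 0 and 1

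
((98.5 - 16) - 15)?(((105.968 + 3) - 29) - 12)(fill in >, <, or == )<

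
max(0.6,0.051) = 0.6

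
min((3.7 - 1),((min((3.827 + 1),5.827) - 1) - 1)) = 2.7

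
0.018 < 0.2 True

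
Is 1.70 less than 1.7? No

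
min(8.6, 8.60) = 8.6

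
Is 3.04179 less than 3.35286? Yes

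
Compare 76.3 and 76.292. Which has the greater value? 76.3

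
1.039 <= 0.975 False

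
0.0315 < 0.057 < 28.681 True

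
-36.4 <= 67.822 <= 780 True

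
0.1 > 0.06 True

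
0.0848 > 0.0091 True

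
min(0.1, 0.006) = 0.006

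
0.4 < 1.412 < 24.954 True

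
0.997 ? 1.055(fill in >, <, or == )<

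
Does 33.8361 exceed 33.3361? Yes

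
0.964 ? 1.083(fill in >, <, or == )<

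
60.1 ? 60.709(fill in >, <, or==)<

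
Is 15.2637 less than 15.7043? Yes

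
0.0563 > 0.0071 True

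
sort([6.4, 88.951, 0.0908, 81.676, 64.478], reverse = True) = [88.951, 81.676, 64.478, 6.4, 0.0908]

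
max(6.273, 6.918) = 6.918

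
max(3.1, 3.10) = 3.10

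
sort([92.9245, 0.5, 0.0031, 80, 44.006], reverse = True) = [92.9245, 80, 44.006, 0.5, 0.0031]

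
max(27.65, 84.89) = 84.89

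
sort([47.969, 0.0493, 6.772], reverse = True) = [47.969, 6.772, 0.0493]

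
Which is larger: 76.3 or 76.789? 76.789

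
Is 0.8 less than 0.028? No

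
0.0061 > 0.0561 False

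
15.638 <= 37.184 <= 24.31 False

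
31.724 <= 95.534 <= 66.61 False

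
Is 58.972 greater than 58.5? Yes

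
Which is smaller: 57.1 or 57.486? 57.1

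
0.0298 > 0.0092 True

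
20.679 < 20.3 False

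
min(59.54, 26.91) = 26.91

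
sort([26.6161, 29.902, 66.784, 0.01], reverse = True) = [66.784, 29.902, 26.6161, 0.01]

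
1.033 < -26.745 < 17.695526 False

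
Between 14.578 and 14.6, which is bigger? 14.6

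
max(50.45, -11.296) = 50.45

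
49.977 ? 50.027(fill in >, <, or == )<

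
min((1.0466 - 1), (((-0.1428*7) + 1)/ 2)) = 0.0002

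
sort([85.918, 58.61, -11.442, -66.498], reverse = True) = [85.918, 58.61, -11.442, -66.498]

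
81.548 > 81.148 True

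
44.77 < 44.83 True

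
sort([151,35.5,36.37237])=[35.5,36.37237,151]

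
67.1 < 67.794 True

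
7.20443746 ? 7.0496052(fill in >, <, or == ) >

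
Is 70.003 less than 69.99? No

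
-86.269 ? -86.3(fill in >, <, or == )>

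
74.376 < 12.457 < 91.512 False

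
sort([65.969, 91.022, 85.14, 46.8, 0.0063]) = [0.0063, 46.8, 65.969, 85.14, 91.022]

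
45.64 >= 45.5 True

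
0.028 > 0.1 False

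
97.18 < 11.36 False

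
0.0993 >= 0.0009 True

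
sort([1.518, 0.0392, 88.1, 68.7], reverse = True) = [88.1, 68.7, 1.518, 0.0392]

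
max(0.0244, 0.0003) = 0.0244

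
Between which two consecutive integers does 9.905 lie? 9 and 10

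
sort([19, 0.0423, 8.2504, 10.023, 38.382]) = [0.0423, 8.2504, 10.023, 19, 38.382]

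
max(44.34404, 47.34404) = 47.34404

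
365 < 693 True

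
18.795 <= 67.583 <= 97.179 True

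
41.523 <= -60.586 False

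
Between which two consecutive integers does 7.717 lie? 7 and 8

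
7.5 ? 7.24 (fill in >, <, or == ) >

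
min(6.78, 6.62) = 6.62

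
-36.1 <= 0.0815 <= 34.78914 True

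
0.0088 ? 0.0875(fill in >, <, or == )<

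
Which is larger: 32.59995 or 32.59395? 32.59995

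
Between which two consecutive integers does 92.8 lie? 92 and 93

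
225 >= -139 True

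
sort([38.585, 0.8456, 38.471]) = [0.8456, 38.471, 38.585]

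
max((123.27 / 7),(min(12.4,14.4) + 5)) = 17.61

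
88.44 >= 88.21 True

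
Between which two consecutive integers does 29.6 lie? 29 and 30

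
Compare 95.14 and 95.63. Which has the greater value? 95.63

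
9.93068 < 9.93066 False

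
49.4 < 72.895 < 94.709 True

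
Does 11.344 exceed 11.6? No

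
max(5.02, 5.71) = 5.71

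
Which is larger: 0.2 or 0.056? 0.2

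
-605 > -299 False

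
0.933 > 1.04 False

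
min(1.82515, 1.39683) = 1.39683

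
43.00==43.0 True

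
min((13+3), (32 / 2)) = 16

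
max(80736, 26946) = 80736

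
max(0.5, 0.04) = 0.5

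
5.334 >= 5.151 True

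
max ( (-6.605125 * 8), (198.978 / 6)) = 33.163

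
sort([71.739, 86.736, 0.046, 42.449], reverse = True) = [86.736, 71.739, 42.449, 0.046]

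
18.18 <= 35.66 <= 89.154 True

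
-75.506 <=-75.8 False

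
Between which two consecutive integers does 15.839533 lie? 15 and 16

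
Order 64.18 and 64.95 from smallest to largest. 64.18, 64.95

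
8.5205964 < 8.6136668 True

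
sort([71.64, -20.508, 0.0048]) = [-20.508, 0.0048, 71.64]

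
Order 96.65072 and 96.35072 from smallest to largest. 96.35072,96.65072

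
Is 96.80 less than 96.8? No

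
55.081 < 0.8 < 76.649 False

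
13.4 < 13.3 False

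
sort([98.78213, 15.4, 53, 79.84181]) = [15.4, 53, 79.84181, 98.78213]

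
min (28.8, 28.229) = 28.229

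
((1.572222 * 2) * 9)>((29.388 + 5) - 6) False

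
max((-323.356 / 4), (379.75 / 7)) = 54.25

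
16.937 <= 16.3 False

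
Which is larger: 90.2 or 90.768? 90.768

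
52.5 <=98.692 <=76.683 False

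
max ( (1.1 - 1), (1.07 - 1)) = 0.1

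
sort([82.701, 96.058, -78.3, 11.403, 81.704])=[-78.3, 11.403, 81.704, 82.701, 96.058]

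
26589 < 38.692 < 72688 False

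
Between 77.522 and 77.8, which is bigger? 77.8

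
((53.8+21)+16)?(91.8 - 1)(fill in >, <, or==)==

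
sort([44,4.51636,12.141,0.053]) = [0.053,4.51636,12.141,44]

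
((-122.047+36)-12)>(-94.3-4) True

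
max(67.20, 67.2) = 67.2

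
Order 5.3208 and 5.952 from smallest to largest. 5.3208, 5.952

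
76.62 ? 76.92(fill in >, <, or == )<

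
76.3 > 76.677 False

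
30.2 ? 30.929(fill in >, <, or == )<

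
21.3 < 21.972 True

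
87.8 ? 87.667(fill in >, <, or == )>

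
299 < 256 False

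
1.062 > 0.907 True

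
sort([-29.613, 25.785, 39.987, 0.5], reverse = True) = [39.987, 25.785, 0.5, -29.613]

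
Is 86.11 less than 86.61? Yes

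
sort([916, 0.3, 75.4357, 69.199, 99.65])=[0.3, 69.199, 75.4357, 99.65, 916]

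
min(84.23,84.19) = 84.19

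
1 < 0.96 False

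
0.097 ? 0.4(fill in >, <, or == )<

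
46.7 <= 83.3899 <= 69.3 False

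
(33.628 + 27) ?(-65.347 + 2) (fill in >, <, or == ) >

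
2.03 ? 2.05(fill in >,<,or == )<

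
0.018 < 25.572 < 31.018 True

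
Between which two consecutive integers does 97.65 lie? 97 and 98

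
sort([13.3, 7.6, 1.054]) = [1.054, 7.6, 13.3]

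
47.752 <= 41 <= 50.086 False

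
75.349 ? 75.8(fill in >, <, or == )<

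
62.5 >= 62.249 True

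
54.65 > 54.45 True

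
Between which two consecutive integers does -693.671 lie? -694 and -693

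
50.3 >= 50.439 False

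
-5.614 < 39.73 True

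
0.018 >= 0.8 False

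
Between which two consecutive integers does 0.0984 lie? 0 and 1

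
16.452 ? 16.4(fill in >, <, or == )>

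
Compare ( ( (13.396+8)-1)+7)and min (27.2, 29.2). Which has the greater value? ( ( (13.396+8)-1)+7)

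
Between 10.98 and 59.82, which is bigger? 59.82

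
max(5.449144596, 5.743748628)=5.743748628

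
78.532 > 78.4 True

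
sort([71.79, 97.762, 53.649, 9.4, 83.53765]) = [9.4, 53.649, 71.79, 83.53765, 97.762]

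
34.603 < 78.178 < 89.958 True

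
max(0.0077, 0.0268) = 0.0268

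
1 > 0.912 True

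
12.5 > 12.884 False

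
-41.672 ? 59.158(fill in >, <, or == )<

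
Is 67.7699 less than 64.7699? No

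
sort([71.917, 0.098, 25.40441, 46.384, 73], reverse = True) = [73, 71.917, 46.384, 25.40441, 0.098]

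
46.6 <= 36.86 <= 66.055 False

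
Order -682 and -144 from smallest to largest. -682, -144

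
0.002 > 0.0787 False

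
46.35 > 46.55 False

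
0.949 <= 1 True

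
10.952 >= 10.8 True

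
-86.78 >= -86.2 False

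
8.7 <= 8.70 True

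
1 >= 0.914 True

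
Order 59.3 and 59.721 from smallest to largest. 59.3, 59.721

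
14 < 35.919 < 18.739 False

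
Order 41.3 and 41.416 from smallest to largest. 41.3, 41.416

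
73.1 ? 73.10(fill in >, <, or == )==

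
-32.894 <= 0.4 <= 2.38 True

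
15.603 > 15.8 False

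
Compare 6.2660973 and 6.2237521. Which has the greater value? 6.2660973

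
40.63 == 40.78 False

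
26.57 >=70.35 False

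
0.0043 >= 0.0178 False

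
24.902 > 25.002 False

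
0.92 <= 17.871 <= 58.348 True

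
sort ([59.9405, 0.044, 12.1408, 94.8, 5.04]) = [0.044, 5.04, 12.1408, 59.9405, 94.8]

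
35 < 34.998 False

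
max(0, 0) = 0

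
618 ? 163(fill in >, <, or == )>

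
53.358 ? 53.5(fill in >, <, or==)<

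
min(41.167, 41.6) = 41.167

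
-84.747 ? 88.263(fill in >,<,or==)<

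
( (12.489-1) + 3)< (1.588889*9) False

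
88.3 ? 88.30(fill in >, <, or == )==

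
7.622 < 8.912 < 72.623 True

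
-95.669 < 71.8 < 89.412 True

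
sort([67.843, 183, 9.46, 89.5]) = [9.46, 67.843, 89.5, 183]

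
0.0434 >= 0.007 True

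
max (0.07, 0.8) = 0.8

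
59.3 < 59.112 False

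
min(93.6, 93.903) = 93.6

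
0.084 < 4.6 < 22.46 True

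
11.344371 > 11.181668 True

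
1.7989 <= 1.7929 False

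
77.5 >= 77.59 False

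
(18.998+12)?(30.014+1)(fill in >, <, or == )<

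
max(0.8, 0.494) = 0.8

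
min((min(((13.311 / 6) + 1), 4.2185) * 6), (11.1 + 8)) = 19.1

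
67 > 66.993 True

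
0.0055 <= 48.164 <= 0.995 False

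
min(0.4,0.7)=0.4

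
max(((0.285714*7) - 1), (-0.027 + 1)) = 0.999998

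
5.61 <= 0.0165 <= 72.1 False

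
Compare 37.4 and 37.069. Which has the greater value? 37.4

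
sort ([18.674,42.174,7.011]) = [7.011,18.674,42.174]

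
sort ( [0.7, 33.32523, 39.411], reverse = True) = [39.411, 33.32523, 0.7]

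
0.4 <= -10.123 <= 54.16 False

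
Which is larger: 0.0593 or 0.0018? 0.0593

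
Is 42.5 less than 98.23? Yes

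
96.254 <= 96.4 True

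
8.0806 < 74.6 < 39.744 False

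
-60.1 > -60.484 True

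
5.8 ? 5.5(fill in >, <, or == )>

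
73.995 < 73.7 False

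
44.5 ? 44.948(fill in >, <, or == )<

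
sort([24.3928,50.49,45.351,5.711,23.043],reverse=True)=[50.49,45.351,24.3928,23.043,5.711]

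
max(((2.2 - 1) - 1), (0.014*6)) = 0.2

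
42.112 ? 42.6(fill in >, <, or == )<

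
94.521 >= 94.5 True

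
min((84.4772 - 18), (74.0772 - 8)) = 66.0772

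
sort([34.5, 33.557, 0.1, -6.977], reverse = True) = [34.5, 33.557, 0.1, -6.977]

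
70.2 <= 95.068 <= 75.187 False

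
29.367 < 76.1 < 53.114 False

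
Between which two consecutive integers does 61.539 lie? 61 and 62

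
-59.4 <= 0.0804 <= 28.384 True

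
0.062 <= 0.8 True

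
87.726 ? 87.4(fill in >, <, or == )>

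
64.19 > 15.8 True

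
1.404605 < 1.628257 True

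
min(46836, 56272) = 46836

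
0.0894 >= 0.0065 True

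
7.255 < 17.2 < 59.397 True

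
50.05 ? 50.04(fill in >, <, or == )>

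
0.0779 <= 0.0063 False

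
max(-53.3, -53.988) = -53.3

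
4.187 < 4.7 True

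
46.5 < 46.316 False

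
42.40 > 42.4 False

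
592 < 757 True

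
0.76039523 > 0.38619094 True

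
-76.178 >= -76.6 True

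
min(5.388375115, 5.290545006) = 5.290545006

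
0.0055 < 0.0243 True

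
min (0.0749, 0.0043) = 0.0043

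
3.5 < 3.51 True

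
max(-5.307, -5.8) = -5.307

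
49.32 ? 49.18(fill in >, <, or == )>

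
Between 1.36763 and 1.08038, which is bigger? 1.36763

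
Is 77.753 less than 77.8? Yes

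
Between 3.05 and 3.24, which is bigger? 3.24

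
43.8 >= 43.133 True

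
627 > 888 False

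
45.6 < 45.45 False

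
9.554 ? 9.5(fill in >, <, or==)>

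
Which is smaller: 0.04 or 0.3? 0.04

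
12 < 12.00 False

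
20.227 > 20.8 False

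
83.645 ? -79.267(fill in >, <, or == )>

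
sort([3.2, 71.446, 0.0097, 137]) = [0.0097, 3.2, 71.446, 137]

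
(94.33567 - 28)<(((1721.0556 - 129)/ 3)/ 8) False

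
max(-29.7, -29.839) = -29.7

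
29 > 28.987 True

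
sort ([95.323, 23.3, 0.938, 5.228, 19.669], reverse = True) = [95.323, 23.3, 19.669, 5.228, 0.938]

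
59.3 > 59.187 True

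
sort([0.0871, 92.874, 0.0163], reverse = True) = [92.874, 0.0871, 0.0163]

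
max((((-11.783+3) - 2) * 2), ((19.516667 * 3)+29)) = 87.550001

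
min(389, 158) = 158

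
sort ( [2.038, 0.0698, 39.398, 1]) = [0.0698, 1, 2.038, 39.398]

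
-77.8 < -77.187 True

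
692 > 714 False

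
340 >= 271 True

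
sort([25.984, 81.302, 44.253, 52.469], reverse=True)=[81.302, 52.469, 44.253, 25.984]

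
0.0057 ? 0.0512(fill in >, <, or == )<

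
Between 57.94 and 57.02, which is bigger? 57.94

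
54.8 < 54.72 False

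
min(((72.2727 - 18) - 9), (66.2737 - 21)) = 45.2727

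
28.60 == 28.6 True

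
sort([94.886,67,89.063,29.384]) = [29.384,67,89.063,94.886]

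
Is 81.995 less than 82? Yes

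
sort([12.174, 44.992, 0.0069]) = [0.0069, 12.174, 44.992]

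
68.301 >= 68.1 True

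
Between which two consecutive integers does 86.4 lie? 86 and 87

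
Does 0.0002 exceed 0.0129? No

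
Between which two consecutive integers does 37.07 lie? 37 and 38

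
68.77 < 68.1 False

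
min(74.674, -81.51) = -81.51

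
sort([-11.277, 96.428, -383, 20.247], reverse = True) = [96.428, 20.247, -11.277, -383]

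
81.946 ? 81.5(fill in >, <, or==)>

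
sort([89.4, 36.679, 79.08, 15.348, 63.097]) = [15.348, 36.679, 63.097, 79.08, 89.4]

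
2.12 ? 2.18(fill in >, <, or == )<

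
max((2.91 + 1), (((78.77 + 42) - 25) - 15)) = 80.77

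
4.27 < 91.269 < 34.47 False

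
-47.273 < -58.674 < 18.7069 False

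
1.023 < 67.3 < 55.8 False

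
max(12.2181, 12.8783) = 12.8783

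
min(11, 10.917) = 10.917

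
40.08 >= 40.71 False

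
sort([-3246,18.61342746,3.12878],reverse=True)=[18.61342746,3.12878,-3246]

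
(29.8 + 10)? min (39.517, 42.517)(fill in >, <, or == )>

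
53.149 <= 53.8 True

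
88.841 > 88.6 True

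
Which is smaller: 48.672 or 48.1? 48.1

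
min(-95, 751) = -95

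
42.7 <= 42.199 False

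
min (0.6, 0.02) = 0.02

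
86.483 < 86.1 False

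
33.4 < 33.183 False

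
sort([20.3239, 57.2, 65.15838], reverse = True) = [65.15838, 57.2, 20.3239]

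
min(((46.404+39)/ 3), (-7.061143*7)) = -49.428001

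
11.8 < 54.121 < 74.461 True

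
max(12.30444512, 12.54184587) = 12.54184587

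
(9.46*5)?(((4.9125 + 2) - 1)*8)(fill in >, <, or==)==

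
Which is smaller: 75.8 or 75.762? 75.762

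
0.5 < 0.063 False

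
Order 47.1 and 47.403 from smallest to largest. 47.1, 47.403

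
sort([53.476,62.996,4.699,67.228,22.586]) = [4.699,22.586,53.476,62.996,67.228]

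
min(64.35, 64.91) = 64.35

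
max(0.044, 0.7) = 0.7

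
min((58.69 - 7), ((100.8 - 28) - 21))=51.69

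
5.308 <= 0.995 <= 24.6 False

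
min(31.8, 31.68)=31.68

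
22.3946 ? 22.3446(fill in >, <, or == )>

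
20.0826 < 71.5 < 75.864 True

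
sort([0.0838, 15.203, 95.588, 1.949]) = [0.0838, 1.949, 15.203, 95.588]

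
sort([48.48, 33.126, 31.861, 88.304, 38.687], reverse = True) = [88.304, 48.48, 38.687, 33.126, 31.861]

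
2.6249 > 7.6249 False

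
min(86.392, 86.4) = 86.392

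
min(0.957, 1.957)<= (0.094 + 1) True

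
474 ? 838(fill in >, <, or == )<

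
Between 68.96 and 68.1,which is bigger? 68.96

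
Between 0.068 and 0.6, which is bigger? 0.6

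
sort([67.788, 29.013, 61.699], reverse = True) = [67.788, 61.699, 29.013]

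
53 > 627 False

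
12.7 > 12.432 True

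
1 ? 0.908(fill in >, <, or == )>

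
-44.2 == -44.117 False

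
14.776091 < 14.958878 True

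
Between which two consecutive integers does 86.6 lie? 86 and 87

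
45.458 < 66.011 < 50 False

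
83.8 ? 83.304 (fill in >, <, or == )>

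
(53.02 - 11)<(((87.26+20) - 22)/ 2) True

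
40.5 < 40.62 True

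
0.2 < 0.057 False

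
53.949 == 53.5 False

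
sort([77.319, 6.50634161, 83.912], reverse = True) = [83.912, 77.319, 6.50634161]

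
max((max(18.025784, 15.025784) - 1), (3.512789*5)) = 17.563945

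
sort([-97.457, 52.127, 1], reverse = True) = [52.127, 1, -97.457]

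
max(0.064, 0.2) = 0.2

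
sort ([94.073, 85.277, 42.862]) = [42.862, 85.277, 94.073]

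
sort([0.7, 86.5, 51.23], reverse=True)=[86.5, 51.23, 0.7]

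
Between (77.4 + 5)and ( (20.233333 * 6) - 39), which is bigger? (77.4 + 5)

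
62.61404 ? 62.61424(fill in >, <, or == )<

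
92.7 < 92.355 False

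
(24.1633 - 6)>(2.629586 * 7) False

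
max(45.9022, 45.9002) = 45.9022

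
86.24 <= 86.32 True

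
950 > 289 True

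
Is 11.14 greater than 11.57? No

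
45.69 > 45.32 True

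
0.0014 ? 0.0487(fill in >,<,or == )<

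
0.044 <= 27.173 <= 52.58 True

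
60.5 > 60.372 True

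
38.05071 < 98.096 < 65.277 False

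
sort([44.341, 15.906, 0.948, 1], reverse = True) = [44.341, 15.906, 1, 0.948]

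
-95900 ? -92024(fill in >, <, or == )<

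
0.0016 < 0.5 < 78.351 True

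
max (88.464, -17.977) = 88.464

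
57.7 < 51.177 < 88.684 False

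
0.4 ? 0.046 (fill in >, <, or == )>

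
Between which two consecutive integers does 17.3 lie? 17 and 18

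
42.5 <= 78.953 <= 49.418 False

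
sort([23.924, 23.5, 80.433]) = [23.5, 23.924, 80.433]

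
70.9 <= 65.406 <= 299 False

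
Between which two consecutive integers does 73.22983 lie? 73 and 74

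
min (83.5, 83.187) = 83.187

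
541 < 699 True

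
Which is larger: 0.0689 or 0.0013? 0.0689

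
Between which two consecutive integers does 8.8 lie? 8 and 9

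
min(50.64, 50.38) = 50.38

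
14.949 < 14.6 False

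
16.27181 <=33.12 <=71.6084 True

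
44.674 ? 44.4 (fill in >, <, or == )>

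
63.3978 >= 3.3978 True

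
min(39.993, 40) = 39.993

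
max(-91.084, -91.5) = -91.084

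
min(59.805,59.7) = 59.7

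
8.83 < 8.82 False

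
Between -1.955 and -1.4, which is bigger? -1.4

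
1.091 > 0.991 True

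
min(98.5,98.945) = 98.5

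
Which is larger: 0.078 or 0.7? 0.7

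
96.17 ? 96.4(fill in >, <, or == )<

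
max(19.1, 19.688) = 19.688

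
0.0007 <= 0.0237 True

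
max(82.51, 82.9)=82.9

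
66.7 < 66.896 True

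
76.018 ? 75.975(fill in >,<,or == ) >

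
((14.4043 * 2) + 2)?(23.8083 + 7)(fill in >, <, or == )>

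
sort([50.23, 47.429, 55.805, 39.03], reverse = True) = [55.805, 50.23, 47.429, 39.03]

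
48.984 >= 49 False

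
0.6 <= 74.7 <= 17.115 False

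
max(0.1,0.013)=0.1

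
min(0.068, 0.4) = 0.068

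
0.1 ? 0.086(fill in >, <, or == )>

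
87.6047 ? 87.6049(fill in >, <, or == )<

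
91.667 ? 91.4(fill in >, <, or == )>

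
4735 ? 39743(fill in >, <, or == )<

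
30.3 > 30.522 False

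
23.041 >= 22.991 True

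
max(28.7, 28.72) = 28.72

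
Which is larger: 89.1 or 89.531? 89.531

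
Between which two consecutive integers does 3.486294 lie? 3 and 4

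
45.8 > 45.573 True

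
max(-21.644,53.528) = 53.528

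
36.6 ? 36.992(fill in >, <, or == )<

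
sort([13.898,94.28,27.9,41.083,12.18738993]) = [12.18738993,13.898,27.9,41.083,94.28]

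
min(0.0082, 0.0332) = 0.0082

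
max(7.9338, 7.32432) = 7.9338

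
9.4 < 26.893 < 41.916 True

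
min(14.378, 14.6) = 14.378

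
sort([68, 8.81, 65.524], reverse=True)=[68, 65.524, 8.81]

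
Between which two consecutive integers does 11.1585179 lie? 11 and 12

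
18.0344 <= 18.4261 True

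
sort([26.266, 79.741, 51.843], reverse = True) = [79.741, 51.843, 26.266]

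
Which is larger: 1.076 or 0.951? 1.076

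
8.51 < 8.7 True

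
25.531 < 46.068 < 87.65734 True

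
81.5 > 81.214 True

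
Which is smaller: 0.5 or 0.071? 0.071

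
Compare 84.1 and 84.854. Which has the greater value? 84.854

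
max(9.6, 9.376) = 9.6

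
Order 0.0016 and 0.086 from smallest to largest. 0.0016, 0.086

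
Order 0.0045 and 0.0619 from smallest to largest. 0.0045, 0.0619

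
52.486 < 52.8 True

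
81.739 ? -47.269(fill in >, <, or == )>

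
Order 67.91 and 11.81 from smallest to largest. 11.81, 67.91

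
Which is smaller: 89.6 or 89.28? 89.28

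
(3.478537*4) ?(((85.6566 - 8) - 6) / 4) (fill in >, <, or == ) <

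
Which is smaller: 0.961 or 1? 0.961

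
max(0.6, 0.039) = 0.6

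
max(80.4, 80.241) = 80.4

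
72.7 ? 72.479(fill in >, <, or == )>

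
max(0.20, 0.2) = 0.2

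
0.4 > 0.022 True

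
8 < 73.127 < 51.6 False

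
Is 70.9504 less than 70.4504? No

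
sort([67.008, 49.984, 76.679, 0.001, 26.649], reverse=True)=[76.679, 67.008, 49.984, 26.649, 0.001]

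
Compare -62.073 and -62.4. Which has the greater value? -62.073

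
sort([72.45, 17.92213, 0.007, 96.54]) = [0.007, 17.92213, 72.45, 96.54]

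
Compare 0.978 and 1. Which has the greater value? 1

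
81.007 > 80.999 True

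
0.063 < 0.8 True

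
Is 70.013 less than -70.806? No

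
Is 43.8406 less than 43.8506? Yes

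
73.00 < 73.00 False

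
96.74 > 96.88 False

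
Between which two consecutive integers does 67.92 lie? 67 and 68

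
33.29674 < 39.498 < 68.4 True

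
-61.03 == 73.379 False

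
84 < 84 False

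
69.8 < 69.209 False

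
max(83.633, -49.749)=83.633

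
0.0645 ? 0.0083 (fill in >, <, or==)>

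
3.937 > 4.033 False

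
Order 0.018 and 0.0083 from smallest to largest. 0.0083, 0.018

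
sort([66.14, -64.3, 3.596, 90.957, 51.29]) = [-64.3, 3.596, 51.29, 66.14, 90.957]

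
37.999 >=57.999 False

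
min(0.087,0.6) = 0.087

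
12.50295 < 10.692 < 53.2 False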